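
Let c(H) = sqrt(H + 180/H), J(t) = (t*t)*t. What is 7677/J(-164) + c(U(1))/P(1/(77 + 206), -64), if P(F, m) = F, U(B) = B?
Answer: -7677/4410944 + 283*sqrt(181) ≈ 3807.4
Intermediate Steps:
J(t) = t**3 (J(t) = t**2*t = t**3)
7677/J(-164) + c(U(1))/P(1/(77 + 206), -64) = 7677/((-164)**3) + sqrt(1 + 180/1)/(1/(77 + 206)) = 7677/(-4410944) + sqrt(1 + 180*1)/(1/283) = 7677*(-1/4410944) + sqrt(1 + 180)/(1/283) = -7677/4410944 + sqrt(181)*283 = -7677/4410944 + 283*sqrt(181)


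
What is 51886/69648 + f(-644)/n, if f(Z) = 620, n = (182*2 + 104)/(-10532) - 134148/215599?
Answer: -1360747094665631/1464297997112 ≈ -929.28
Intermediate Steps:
n = -378436767/567672167 (n = (364 + 104)*(-1/10532) - 134148*1/215599 = 468*(-1/10532) - 134148/215599 = -117/2633 - 134148/215599 = -378436767/567672167 ≈ -0.66665)
51886/69648 + f(-644)/n = 51886/69648 + 620/(-378436767/567672167) = 51886*(1/69648) + 620*(-567672167/378436767) = 25943/34824 - 351956743540/378436767 = -1360747094665631/1464297997112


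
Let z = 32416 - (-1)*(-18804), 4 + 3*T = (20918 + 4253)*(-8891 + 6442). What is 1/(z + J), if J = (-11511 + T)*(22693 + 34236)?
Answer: -3/3511284810728 ≈ -8.5439e-13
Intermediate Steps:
T = -61643783/3 (T = -4/3 + ((20918 + 4253)*(-8891 + 6442))/3 = -4/3 + (25171*(-2449))/3 = -4/3 + (⅓)*(-61643779) = -4/3 - 61643779/3 = -61643783/3 ≈ -2.0548e+7)
z = 13612 (z = 32416 - 1*18804 = 32416 - 18804 = 13612)
J = -3511284851564/3 (J = (-11511 - 61643783/3)*(22693 + 34236) = -61678316/3*56929 = -3511284851564/3 ≈ -1.1704e+12)
1/(z + J) = 1/(13612 - 3511284851564/3) = 1/(-3511284810728/3) = -3/3511284810728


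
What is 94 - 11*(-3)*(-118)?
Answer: -3800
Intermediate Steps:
94 - 11*(-3)*(-118) = 94 + 33*(-118) = 94 - 3894 = -3800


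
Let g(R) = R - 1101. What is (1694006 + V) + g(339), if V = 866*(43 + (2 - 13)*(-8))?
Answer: 1806690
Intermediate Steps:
g(R) = -1101 + R
V = 113446 (V = 866*(43 - 11*(-8)) = 866*(43 + 88) = 866*131 = 113446)
(1694006 + V) + g(339) = (1694006 + 113446) + (-1101 + 339) = 1807452 - 762 = 1806690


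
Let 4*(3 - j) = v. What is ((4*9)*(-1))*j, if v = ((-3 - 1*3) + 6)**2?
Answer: -108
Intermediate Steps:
v = 0 (v = ((-3 - 3) + 6)**2 = (-6 + 6)**2 = 0**2 = 0)
j = 3 (j = 3 - 1/4*0 = 3 + 0 = 3)
((4*9)*(-1))*j = ((4*9)*(-1))*3 = (36*(-1))*3 = -36*3 = -108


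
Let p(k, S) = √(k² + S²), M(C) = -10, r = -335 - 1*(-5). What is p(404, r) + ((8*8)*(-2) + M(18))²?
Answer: 19044 + 2*√68029 ≈ 19566.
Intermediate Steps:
r = -330 (r = -335 + 5 = -330)
p(k, S) = √(S² + k²)
p(404, r) + ((8*8)*(-2) + M(18))² = √((-330)² + 404²) + ((8*8)*(-2) - 10)² = √(108900 + 163216) + (64*(-2) - 10)² = √272116 + (-128 - 10)² = 2*√68029 + (-138)² = 2*√68029 + 19044 = 19044 + 2*√68029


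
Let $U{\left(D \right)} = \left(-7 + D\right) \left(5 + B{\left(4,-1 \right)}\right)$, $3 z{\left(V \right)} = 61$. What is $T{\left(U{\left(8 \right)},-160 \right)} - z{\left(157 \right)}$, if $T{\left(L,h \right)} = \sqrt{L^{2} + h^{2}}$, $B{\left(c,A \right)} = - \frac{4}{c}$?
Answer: $- \frac{61}{3} + 4 \sqrt{1601} \approx 139.72$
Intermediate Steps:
$z{\left(V \right)} = \frac{61}{3}$ ($z{\left(V \right)} = \frac{1}{3} \cdot 61 = \frac{61}{3}$)
$U{\left(D \right)} = -28 + 4 D$ ($U{\left(D \right)} = \left(-7 + D\right) \left(5 - \frac{4}{4}\right) = \left(-7 + D\right) \left(5 - 1\right) = \left(-7 + D\right) 4 = -28 + 4 D$)
$T{\left(U{\left(8 \right)},-160 \right)} - z{\left(157 \right)} = \sqrt{\left(-28 + 4 \cdot 8\right)^{2} + \left(-160\right)^{2}} - \frac{61}{3} = \sqrt{\left(-28 + 32\right)^{2} + 25600} - \frac{61}{3} = \sqrt{4^{2} + 25600} - \frac{61}{3} = \sqrt{16 + 25600} - \frac{61}{3} = \sqrt{25616} - \frac{61}{3} = 4 \sqrt{1601} - \frac{61}{3} = - \frac{61}{3} + 4 \sqrt{1601}$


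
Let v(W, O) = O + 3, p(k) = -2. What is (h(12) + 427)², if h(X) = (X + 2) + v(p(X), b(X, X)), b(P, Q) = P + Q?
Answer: 219024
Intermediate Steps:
v(W, O) = 3 + O
h(X) = 5 + 3*X (h(X) = (X + 2) + (3 + (X + X)) = (2 + X) + (3 + 2*X) = 5 + 3*X)
(h(12) + 427)² = ((5 + 3*12) + 427)² = ((5 + 36) + 427)² = (41 + 427)² = 468² = 219024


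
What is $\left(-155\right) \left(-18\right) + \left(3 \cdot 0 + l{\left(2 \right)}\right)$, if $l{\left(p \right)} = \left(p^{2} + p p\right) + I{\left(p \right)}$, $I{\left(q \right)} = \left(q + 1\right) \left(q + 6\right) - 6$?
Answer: $2816$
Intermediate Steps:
$I{\left(q \right)} = -6 + \left(1 + q\right) \left(6 + q\right)$ ($I{\left(q \right)} = \left(1 + q\right) \left(6 + q\right) - 6 = -6 + \left(1 + q\right) \left(6 + q\right)$)
$l{\left(p \right)} = 2 p^{2} + p \left(7 + p\right)$ ($l{\left(p \right)} = \left(p^{2} + p p\right) + p \left(7 + p\right) = \left(p^{2} + p^{2}\right) + p \left(7 + p\right) = 2 p^{2} + p \left(7 + p\right)$)
$\left(-155\right) \left(-18\right) + \left(3 \cdot 0 + l{\left(2 \right)}\right) = \left(-155\right) \left(-18\right) + \left(3 \cdot 0 + 2 \left(7 + 3 \cdot 2\right)\right) = 2790 + \left(0 + 2 \left(7 + 6\right)\right) = 2790 + \left(0 + 2 \cdot 13\right) = 2790 + \left(0 + 26\right) = 2790 + 26 = 2816$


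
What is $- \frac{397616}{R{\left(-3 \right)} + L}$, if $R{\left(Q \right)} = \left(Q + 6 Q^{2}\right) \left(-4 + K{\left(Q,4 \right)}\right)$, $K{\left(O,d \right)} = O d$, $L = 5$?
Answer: $\frac{397616}{811} \approx 490.28$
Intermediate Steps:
$R{\left(Q \right)} = \left(-4 + 4 Q\right) \left(Q + 6 Q^{2}\right)$ ($R{\left(Q \right)} = \left(Q + 6 Q^{2}\right) \left(-4 + Q 4\right) = \left(Q + 6 Q^{2}\right) \left(-4 + 4 Q\right) = \left(-4 + 4 Q\right) \left(Q + 6 Q^{2}\right)$)
$- \frac{397616}{R{\left(-3 \right)} + L} = - \frac{397616}{4 \left(-3\right) \left(-1 - -15 + 6 \left(-3\right)^{2}\right) + 5} = - \frac{397616}{4 \left(-3\right) \left(-1 + 15 + 6 \cdot 9\right) + 5} = - \frac{397616}{4 \left(-3\right) \left(-1 + 15 + 54\right) + 5} = - \frac{397616}{4 \left(-3\right) 68 + 5} = - \frac{397616}{-816 + 5} = - \frac{397616}{-811} = \left(-397616\right) \left(- \frac{1}{811}\right) = \frac{397616}{811}$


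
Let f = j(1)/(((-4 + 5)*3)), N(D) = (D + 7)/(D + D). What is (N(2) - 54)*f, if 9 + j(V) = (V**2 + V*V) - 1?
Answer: 138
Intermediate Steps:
j(V) = -10 + 2*V**2 (j(V) = -9 + ((V**2 + V*V) - 1) = -9 + ((V**2 + V**2) - 1) = -9 + (2*V**2 - 1) = -9 + (-1 + 2*V**2) = -10 + 2*V**2)
N(D) = (7 + D)/(2*D) (N(D) = (7 + D)/((2*D)) = (7 + D)*(1/(2*D)) = (7 + D)/(2*D))
f = -8/3 (f = (-10 + 2*1**2)/(((-4 + 5)*3)) = (-10 + 2*1)/((1*3)) = (-10 + 2)/3 = -8*1/3 = -8/3 ≈ -2.6667)
(N(2) - 54)*f = ((1/2)*(7 + 2)/2 - 54)*(-8/3) = ((1/2)*(1/2)*9 - 54)*(-8/3) = (9/4 - 54)*(-8/3) = -207/4*(-8/3) = 138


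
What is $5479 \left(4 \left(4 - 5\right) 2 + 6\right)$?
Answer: $-10958$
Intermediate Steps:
$5479 \left(4 \left(4 - 5\right) 2 + 6\right) = 5479 \left(4 \left(\left(-1\right) 2\right) + 6\right) = 5479 \left(4 \left(-2\right) + 6\right) = 5479 \left(-8 + 6\right) = 5479 \left(-2\right) = -10958$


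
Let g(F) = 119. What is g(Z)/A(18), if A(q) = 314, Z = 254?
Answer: 119/314 ≈ 0.37898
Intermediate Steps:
g(Z)/A(18) = 119/314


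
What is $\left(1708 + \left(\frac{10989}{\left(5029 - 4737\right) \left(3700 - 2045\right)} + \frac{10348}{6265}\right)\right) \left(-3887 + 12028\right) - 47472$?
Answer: $\frac{1199889542783659}{86503540} \approx 1.3871 \cdot 10^{7}$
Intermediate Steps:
$\left(1708 + \left(\frac{10989}{\left(5029 - 4737\right) \left(3700 - 2045\right)} + \frac{10348}{6265}\right)\right) \left(-3887 + 12028\right) - 47472 = \left(1708 + \left(\frac{10989}{292 \left(3700 - 2045\right)} + 10348 \cdot \frac{1}{6265}\right)\right) 8141 - 47472 = \left(1708 + \left(\frac{10989}{292 \left(3700 - 2045\right)} + \frac{10348}{6265}\right)\right) 8141 - 47472 = \left(1708 + \left(\frac{10989}{292 \cdot 1655} + \frac{10348}{6265}\right)\right) 8141 - 47472 = \left(1708 + \left(\frac{10989}{483260} + \frac{10348}{6265}\right)\right) 8141 - 47472 = \left(1708 + \frac{1013924113}{605524780}\right) 8141 - 47472 = \frac{1035250248353}{605524780} \cdot 8141 - 47472 = \frac{1203996038834539}{86503540} - 47472 = \frac{1199889542783659}{86503540}$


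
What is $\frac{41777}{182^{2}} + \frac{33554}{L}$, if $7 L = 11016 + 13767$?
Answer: $\frac{8815458263}{820912092} \approx 10.739$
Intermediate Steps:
$L = \frac{24783}{7}$ ($L = \frac{11016 + 13767}{7} = \frac{1}{7} \cdot 24783 = \frac{24783}{7} \approx 3540.4$)
$\frac{41777}{182^{2}} + \frac{33554}{L} = \frac{41777}{182^{2}} + \frac{33554}{\frac{24783}{7}} = \frac{41777}{33124} + 33554 \cdot \frac{7}{24783} = 41777 \cdot \frac{1}{33124} + \frac{234878}{24783} = \frac{41777}{33124} + \frac{234878}{24783} = \frac{8815458263}{820912092}$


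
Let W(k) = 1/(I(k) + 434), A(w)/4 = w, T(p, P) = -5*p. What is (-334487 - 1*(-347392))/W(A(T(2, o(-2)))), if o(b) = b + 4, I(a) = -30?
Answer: 5213620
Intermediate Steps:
o(b) = 4 + b
A(w) = 4*w
W(k) = 1/404 (W(k) = 1/(-30 + 434) = 1/404)
(-334487 - 1*(-347392))/W(A(T(2, o(-2)))) = (-334487 - 1*(-347392))/(1/404) = (-334487 + 347392)*404 = 12905*404 = 5213620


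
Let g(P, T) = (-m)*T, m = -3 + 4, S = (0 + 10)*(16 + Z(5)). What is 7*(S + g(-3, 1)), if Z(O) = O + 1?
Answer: 1533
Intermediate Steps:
Z(O) = 1 + O
S = 220 (S = (0 + 10)*(16 + (1 + 5)) = 10*(16 + 6) = 10*22 = 220)
m = 1
g(P, T) = -T (g(P, T) = (-1*1)*T = -T)
7*(S + g(-3, 1)) = 7*(220 - 1*1) = 7*(220 - 1) = 7*219 = 1533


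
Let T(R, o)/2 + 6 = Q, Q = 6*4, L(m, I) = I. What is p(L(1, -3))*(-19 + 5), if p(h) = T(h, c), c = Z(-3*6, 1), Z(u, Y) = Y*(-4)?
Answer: -504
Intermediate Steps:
Z(u, Y) = -4*Y
Q = 24
c = -4 (c = -4*1 = -4)
T(R, o) = 36 (T(R, o) = -12 + 2*24 = -12 + 48 = 36)
p(h) = 36
p(L(1, -3))*(-19 + 5) = 36*(-19 + 5) = 36*(-14) = -504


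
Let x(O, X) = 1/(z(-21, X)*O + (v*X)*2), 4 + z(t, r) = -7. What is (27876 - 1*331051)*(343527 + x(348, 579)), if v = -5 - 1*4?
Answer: -59364814976123/570 ≈ -1.0415e+11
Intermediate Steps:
z(t, r) = -11 (z(t, r) = -4 - 7 = -11)
v = -9 (v = -5 - 4 = -9)
x(O, X) = 1/(-18*X - 11*O) (x(O, X) = 1/(-11*O - 9*X*2) = 1/(-11*O - 18*X) = 1/(-18*X - 11*O))
(27876 - 1*331051)*(343527 + x(348, 579)) = (27876 - 1*331051)*(343527 + 1/(-18*579 - 11*348)) = (27876 - 331051)*(343527 + 1/(-10422 - 3828)) = -303175*(343527 + 1/(-14250)) = -303175*(343527 - 1/14250) = -303175*4895259749/14250 = -59364814976123/570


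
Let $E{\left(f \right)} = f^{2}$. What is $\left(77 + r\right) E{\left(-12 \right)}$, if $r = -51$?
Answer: $3744$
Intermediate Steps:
$\left(77 + r\right) E{\left(-12 \right)} = \left(77 - 51\right) \left(-12\right)^{2} = 26 \cdot 144 = 3744$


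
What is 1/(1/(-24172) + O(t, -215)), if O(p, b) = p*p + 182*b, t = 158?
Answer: -24172/342420553 ≈ -7.0592e-5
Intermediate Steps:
O(p, b) = p² + 182*b
1/(1/(-24172) + O(t, -215)) = 1/(1/(-24172) + (158² + 182*(-215))) = 1/(-1/24172 + (24964 - 39130)) = 1/(-1/24172 - 14166) = 1/(-342420553/24172) = -24172/342420553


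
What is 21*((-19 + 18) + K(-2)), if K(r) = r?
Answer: -63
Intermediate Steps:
21*((-19 + 18) + K(-2)) = 21*((-19 + 18) - 2) = 21*(-1 - 2) = 21*(-3) = -63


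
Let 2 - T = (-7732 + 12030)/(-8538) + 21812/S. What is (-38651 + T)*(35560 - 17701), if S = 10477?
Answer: -10290938428991876/14908771 ≈ -6.9026e+8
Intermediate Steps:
T = 18852271/44726313 (T = 2 - ((-7732 + 12030)/(-8538) + 21812/10477) = 2 - (4298*(-1/8538) + 21812*(1/10477)) = 2 - (-2149/4269 + 21812/10477) = 2 - 1*70600355/44726313 = 2 - 70600355/44726313 = 18852271/44726313 ≈ 0.42150)
(-38651 + T)*(35560 - 17701) = (-38651 + 18852271/44726313)*(35560 - 17701) = -1728697871492/44726313*17859 = -10290938428991876/14908771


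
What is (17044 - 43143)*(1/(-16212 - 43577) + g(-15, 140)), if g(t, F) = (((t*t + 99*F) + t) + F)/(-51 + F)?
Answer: -22173752184499/5321221 ≈ -4.1670e+6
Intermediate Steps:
g(t, F) = (t + t**2 + 100*F)/(-51 + F) (g(t, F) = (((t**2 + 99*F) + t) + F)/(-51 + F) = ((t + t**2 + 99*F) + F)/(-51 + F) = (t + t**2 + 100*F)/(-51 + F))
(17044 - 43143)*(1/(-16212 - 43577) + g(-15, 140)) = (17044 - 43143)*(1/(-16212 - 43577) + (-15 + (-15)**2 + 100*140)/(-51 + 140)) = -26099*(1/(-59789) + (-15 + 225 + 14000)/89) = -26099*(-1/59789 + (1/89)*14210) = -26099*(-1/59789 + 14210/89) = -26099*849601601/5321221 = -22173752184499/5321221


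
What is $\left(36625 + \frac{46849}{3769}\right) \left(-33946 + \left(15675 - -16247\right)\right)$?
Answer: $- \frac{279487023376}{3769} \approx -7.4154 \cdot 10^{7}$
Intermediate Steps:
$\left(36625 + \frac{46849}{3769}\right) \left(-33946 + \left(15675 - -16247\right)\right) = \left(36625 + 46849 \cdot \frac{1}{3769}\right) \left(-33946 + \left(15675 + 16247\right)\right) = \left(36625 + \frac{46849}{3769}\right) \left(-33946 + 31922\right) = \frac{138086474}{3769} \left(-2024\right) = - \frac{279487023376}{3769}$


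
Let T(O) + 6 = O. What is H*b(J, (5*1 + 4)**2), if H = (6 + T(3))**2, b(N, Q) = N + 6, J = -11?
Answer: -45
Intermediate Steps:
T(O) = -6 + O
b(N, Q) = 6 + N
H = 9 (H = (6 + (-6 + 3))**2 = (6 - 3)**2 = 3**2 = 9)
H*b(J, (5*1 + 4)**2) = 9*(6 - 11) = 9*(-5) = -45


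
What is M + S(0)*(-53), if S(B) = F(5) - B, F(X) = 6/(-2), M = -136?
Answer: 23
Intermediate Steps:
F(X) = -3 (F(X) = 6*(-1/2) = -3)
S(B) = -3 - B
M + S(0)*(-53) = -136 + (-3 - 1*0)*(-53) = -136 + (-3 + 0)*(-53) = -136 - 3*(-53) = -136 + 159 = 23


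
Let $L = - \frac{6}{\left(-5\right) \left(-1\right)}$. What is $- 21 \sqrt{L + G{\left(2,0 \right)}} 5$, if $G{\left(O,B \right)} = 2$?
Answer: $- 42 \sqrt{5} \approx -93.915$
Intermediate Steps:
$L = - \frac{6}{5} \approx -1.2$
$- 21 \sqrt{L + G{\left(2,0 \right)}} 5 = - 21 \sqrt{- \frac{6}{5} + 2} \cdot 5 = - 21 \sqrt{\frac{4}{5}} \cdot 5 = - 21 \frac{2 \sqrt{5}}{5} \cdot 5 = - \frac{42 \sqrt{5}}{5} \cdot 5 = - 42 \sqrt{5}$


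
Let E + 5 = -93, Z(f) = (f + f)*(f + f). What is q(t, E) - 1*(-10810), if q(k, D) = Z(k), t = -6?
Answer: 10954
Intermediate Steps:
Z(f) = 4*f**2 (Z(f) = (2*f)*(2*f) = 4*f**2)
E = -98 (E = -5 - 93 = -98)
q(k, D) = 4*k**2
q(t, E) - 1*(-10810) = 4*(-6)**2 - 1*(-10810) = 4*36 + 10810 = 144 + 10810 = 10954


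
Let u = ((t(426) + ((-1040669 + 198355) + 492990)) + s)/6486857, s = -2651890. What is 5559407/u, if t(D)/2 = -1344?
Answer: -36063078213799/3003902 ≈ -1.2005e+7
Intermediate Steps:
t(D) = -2688 (t(D) = 2*(-1344) = -2688)
u = -3003902/6486857 (u = ((-2688 + ((-1040669 + 198355) + 492990)) - 2651890)/6486857 = ((-2688 + (-842314 + 492990)) - 2651890)*(1/6486857) = ((-2688 - 349324) - 2651890)*(1/6486857) = (-352012 - 2651890)*(1/6486857) = -3003902*1/6486857 = -3003902/6486857 ≈ -0.46308)
5559407/u = 5559407/(-3003902/6486857) = 5559407*(-6486857/3003902) = -36063078213799/3003902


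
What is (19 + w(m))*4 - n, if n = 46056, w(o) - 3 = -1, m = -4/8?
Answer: -45972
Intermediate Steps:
m = -1/2 (m = -4*1/8 = -1/2 ≈ -0.50000)
w(o) = 2 (w(o) = 3 - 1 = 2)
(19 + w(m))*4 - n = (19 + 2)*4 - 1*46056 = 21*4 - 46056 = 84 - 46056 = -45972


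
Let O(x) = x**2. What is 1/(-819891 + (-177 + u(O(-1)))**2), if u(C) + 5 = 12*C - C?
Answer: -1/790650 ≈ -1.2648e-6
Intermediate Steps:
u(C) = -5 + 11*C (u(C) = -5 + (12*C - C) = -5 + 11*C)
1/(-819891 + (-177 + u(O(-1)))**2) = 1/(-819891 + (-177 + (-5 + 11*(-1)**2))**2) = 1/(-819891 + (-177 + (-5 + 11*1))**2) = 1/(-819891 + (-177 + (-5 + 11))**2) = 1/(-819891 + (-177 + 6)**2) = 1/(-819891 + (-171)**2) = 1/(-819891 + 29241) = 1/(-790650) = -1/790650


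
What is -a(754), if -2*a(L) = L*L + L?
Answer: 284635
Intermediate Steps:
a(L) = -L/2 - L²/2 (a(L) = -(L*L + L)/2 = -(L² + L)/2 = -(L + L²)/2 = -L/2 - L²/2)
-a(754) = -(-1)*754*(1 + 754)/2 = -(-1)*754*755/2 = -1*(-284635) = 284635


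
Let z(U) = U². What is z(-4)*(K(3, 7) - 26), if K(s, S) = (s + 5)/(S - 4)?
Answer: -1120/3 ≈ -373.33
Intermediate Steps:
K(s, S) = (5 + s)/(-4 + S)
z(-4)*(K(3, 7) - 26) = (-4)²*((5 + 3)/(-4 + 7) - 26) = 16*(8/3 - 26) = 16*(-70/3) = -1120/3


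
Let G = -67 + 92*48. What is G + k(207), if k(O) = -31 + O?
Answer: 4525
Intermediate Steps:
G = 4349 (G = -67 + 4416 = 4349)
G + k(207) = 4349 + (-31 + 207) = 4349 + 176 = 4525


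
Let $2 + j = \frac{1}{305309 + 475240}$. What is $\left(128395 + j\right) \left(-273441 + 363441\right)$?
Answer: $\frac{3006510832740000}{260183} \approx 1.1555 \cdot 10^{10}$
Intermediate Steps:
$j = - \frac{1561097}{780549}$ ($j = -2 + \frac{1}{305309 + 475240} = -2 + \frac{1}{780549} = - \frac{1561097}{780549} \approx -2.0$)
$\left(128395 + j\right) \left(-273441 + 363441\right) = \left(128395 - \frac{1561097}{780549}\right) \left(-273441 + 363441\right) = \frac{100217027758}{780549} \cdot 90000 = \frac{3006510832740000}{260183}$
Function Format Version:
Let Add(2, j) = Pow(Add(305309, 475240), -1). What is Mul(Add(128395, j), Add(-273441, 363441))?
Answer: Rational(3006510832740000, 260183) ≈ 1.1555e+10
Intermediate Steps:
j = Rational(-1561097, 780549) (j = Add(-2, Pow(Add(305309, 475240), -1)) = Add(-2, Pow(780549, -1)) = Add(-2, Rational(1, 780549)) = Rational(-1561097, 780549) ≈ -2.0000)
Mul(Add(128395, j), Add(-273441, 363441)) = Mul(Add(128395, Rational(-1561097, 780549)), Add(-273441, 363441)) = Mul(Rational(100217027758, 780549), 90000) = Rational(3006510832740000, 260183)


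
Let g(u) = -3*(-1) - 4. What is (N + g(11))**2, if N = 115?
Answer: 12996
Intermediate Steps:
g(u) = -1 (g(u) = 3 - 4 = -1)
(N + g(11))**2 = (115 - 1)**2 = 114**2 = 12996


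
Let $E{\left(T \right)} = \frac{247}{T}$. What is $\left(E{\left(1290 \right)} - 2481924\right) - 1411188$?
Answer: $- \frac{5022114233}{1290} \approx -3.8931 \cdot 10^{6}$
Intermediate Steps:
$\left(E{\left(1290 \right)} - 2481924\right) - 1411188 = \left(\frac{247}{1290} - 2481924\right) - 1411188 = - \frac{3201681713}{1290} - 1411188 = - \frac{5022114233}{1290}$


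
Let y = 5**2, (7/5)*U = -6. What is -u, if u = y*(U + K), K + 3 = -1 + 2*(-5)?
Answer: 3200/7 ≈ 457.14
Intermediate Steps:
U = -30/7 (U = (5/7)*(-6) = -30/7 ≈ -4.2857)
K = -14 (K = -3 + (-1 + 2*(-5)) = -3 + (-1 - 10) = -3 - 11 = -14)
y = 25
u = -3200/7 (u = 25*(-30/7 - 14) = 25*(-128/7) = -3200/7 ≈ -457.14)
-u = -1*(-3200/7) = 3200/7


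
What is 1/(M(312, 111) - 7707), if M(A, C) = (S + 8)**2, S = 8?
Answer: -1/7451 ≈ -0.00013421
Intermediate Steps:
M(A, C) = 256 (M(A, C) = (8 + 8)**2 = 16**2 = 256)
1/(M(312, 111) - 7707) = 1/(256 - 7707) = 1/(-7451) = -1/7451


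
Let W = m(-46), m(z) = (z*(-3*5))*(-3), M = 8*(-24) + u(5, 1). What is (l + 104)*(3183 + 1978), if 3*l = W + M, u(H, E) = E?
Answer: -10058789/3 ≈ -3.3529e+6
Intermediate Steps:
M = -191 (M = 8*(-24) + 1 = -192 + 1 = -191)
m(z) = 45*z (m(z) = (z*(-15))*(-3) = -15*z*(-3) = 45*z)
W = -2070 (W = 45*(-46) = -2070)
l = -2261/3 (l = (-2070 - 191)/3 = (1/3)*(-2261) = -2261/3 ≈ -753.67)
(l + 104)*(3183 + 1978) = (-2261/3 + 104)*(3183 + 1978) = -1949/3*5161 = -10058789/3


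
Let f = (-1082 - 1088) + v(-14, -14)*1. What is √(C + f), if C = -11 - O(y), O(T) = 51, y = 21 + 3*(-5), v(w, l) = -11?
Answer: I*√2243 ≈ 47.36*I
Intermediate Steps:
y = 6 (y = 21 - 15 = 6)
C = -62 (C = -11 - 1*51 = -11 - 51 = -62)
f = -2181 (f = (-1082 - 1088) - 11*1 = -2170 - 11 = -2181)
√(C + f) = √(-62 - 2181) = √(-2243) = I*√2243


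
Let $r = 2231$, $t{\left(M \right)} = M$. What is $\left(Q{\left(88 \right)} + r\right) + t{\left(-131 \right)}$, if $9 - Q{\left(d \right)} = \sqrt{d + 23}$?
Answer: $2109 - \sqrt{111} \approx 2098.5$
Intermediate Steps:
$Q{\left(d \right)} = 9 - \sqrt{23 + d}$ ($Q{\left(d \right)} = 9 - \sqrt{d + 23} = 9 - \sqrt{23 + d}$)
$\left(Q{\left(88 \right)} + r\right) + t{\left(-131 \right)} = \left(\left(9 - \sqrt{23 + 88}\right) + 2231\right) - 131 = \left(\left(9 - \sqrt{111}\right) + 2231\right) - 131 = \left(2240 - \sqrt{111}\right) - 131 = 2109 - \sqrt{111}$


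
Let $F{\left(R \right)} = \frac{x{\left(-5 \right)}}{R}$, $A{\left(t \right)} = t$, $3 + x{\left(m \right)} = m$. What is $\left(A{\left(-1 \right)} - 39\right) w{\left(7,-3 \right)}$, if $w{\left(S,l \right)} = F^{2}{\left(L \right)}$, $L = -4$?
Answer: $-160$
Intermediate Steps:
$x{\left(m \right)} = -3 + m$
$F{\left(R \right)} = - \frac{8}{R}$ ($F{\left(R \right)} = \frac{-3 - 5}{R} = - \frac{8}{R}$)
$w{\left(S,l \right)} = 4$ ($w{\left(S,l \right)} = \left(- \frac{8}{-4}\right)^{2} = \left(\left(-8\right) \left(- \frac{1}{4}\right)\right)^{2} = 2^{2} = 4$)
$\left(A{\left(-1 \right)} - 39\right) w{\left(7,-3 \right)} = \left(-1 - 39\right) 4 = \left(-40\right) 4 = -160$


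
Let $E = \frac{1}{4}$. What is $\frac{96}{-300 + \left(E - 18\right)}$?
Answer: $- \frac{384}{1271} \approx -0.30212$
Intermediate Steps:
$E = \frac{1}{4} \approx 0.25$
$\frac{96}{-300 + \left(E - 18\right)} = \frac{96}{-300 + \left(\frac{1}{4} - 18\right)} = \frac{96}{-300 - \frac{71}{4}} = \frac{96}{- \frac{1271}{4}} = 96 \left(- \frac{4}{1271}\right) = - \frac{384}{1271}$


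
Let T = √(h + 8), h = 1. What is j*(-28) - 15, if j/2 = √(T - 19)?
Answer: -15 - 224*I ≈ -15.0 - 224.0*I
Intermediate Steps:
T = 3 (T = √(1 + 8) = √9 = 3)
j = 8*I (j = 2*√(3 - 19) = 2*√(-16) = 2*(4*I) = 8*I ≈ 8.0*I)
j*(-28) - 15 = (8*I)*(-28) - 15 = -224*I - 15 = -15 - 224*I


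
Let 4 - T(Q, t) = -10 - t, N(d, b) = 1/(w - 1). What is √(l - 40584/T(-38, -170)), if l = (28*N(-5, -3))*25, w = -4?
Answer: √20306/13 ≈ 10.961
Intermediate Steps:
N(d, b) = -⅕ (N(d, b) = 1/(-4 - 1) = 1/(-5) = -⅕)
T(Q, t) = 14 + t (T(Q, t) = 4 - (-10 - t) = 4 + (10 + t) = 14 + t)
l = -140 (l = (28*(-⅕))*25 = -28/5*25 = -140)
√(l - 40584/T(-38, -170)) = √(-140 - 40584/(14 - 170)) = √(-140 - 40584/(-156)) = √(-140 - 40584*(-1/156)) = √(-140 + 3382/13) = √(1562/13) = √20306/13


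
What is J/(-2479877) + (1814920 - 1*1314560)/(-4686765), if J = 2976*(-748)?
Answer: 1838426519800/2324520145581 ≈ 0.79088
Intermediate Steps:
J = -2226048
J/(-2479877) + (1814920 - 1*1314560)/(-4686765) = -2226048/(-2479877) + (1814920 - 1*1314560)/(-4686765) = -2226048*(-1/2479877) + (1814920 - 1314560)*(-1/4686765) = 2226048/2479877 + 500360*(-1/4686765) = 2226048/2479877 - 100072/937353 = 1838426519800/2324520145581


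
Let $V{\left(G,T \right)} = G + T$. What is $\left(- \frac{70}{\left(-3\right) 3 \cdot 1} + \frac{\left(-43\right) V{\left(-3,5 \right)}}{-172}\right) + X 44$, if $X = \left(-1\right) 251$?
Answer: $- \frac{198643}{18} \approx -11036.0$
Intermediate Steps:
$X = -251$
$\left(- \frac{70}{\left(-3\right) 3 \cdot 1} + \frac{\left(-43\right) V{\left(-3,5 \right)}}{-172}\right) + X 44 = \left(- \frac{70}{\left(-3\right) 3 \cdot 1} + \frac{\left(-43\right) \left(-3 + 5\right)}{-172}\right) - 11044 = \left(- \frac{70}{\left(-9\right) 1} + \left(-43\right) 2 \left(- \frac{1}{172}\right)\right) - 11044 = \left(- \frac{70}{-9} - - \frac{1}{2}\right) - 11044 = \left(\left(-70\right) \left(- \frac{1}{9}\right) + \frac{1}{2}\right) - 11044 = \left(\frac{70}{9} + \frac{1}{2}\right) - 11044 = \frac{149}{18} - 11044 = - \frac{198643}{18}$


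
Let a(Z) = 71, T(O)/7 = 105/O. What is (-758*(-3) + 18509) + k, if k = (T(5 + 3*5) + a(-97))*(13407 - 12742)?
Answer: 369747/4 ≈ 92437.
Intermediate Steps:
T(O) = 735/O (T(O) = 7*(105/O) = 735/O)
k = 286615/4 (k = (735/(5 + 3*5) + 71)*(13407 - 12742) = (735/(5 + 15) + 71)*665 = (735/20 + 71)*665 = (735*(1/20) + 71)*665 = (147/4 + 71)*665 = (431/4)*665 = 286615/4 ≈ 71654.)
(-758*(-3) + 18509) + k = (-758*(-3) + 18509) + 286615/4 = (2274 + 18509) + 286615/4 = 20783 + 286615/4 = 369747/4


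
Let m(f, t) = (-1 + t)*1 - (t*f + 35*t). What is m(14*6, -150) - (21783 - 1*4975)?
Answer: 891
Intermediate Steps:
m(f, t) = -1 - 34*t - f*t (m(f, t) = (-1 + t) - (f*t + 35*t) = (-1 + t) - (35*t + f*t) = (-1 + t) + (-35*t - f*t) = -1 - 34*t - f*t)
m(14*6, -150) - (21783 - 1*4975) = (-1 - 34*(-150) - 1*14*6*(-150)) - (21783 - 1*4975) = (-1 + 5100 - 1*84*(-150)) - (21783 - 4975) = (-1 + 5100 + 12600) - 1*16808 = 17699 - 16808 = 891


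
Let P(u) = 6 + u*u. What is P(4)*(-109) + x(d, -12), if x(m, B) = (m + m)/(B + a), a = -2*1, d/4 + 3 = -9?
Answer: -16738/7 ≈ -2391.1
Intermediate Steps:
d = -48 (d = -12 + 4*(-9) = -12 - 36 = -48)
a = -2
P(u) = 6 + u²
x(m, B) = 2*m/(-2 + B) (x(m, B) = (m + m)/(B - 2) = (2*m)/(-2 + B) = 2*m/(-2 + B))
P(4)*(-109) + x(d, -12) = (6 + 4²)*(-109) + 2*(-48)/(-2 - 12) = (6 + 16)*(-109) + 2*(-48)/(-14) = 22*(-109) + 2*(-48)*(-1/14) = -2398 + 48/7 = -16738/7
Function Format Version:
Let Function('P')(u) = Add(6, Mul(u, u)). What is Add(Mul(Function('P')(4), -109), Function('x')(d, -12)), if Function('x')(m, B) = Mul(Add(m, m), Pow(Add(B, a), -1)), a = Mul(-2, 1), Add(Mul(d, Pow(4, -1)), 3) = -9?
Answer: Rational(-16738, 7) ≈ -2391.1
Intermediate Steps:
d = -48 (d = Add(-12, Mul(4, -9)) = Add(-12, -36) = -48)
a = -2
Function('P')(u) = Add(6, Pow(u, 2))
Function('x')(m, B) = Mul(2, m, Pow(Add(-2, B), -1)) (Function('x')(m, B) = Mul(Add(m, m), Pow(Add(B, -2), -1)) = Mul(Mul(2, m), Pow(Add(-2, B), -1)) = Mul(2, m, Pow(Add(-2, B), -1)))
Add(Mul(Function('P')(4), -109), Function('x')(d, -12)) = Add(Mul(Add(6, Pow(4, 2)), -109), Mul(2, -48, Pow(Add(-2, -12), -1))) = Add(Mul(Add(6, 16), -109), Mul(2, -48, Pow(-14, -1))) = Add(Mul(22, -109), Mul(2, -48, Rational(-1, 14))) = Add(-2398, Rational(48, 7)) = Rational(-16738, 7)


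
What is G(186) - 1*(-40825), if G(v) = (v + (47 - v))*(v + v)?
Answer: 58309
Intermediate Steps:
G(v) = 94*v (G(v) = 47*(2*v) = 94*v)
G(186) - 1*(-40825) = 94*186 - 1*(-40825) = 17484 + 40825 = 58309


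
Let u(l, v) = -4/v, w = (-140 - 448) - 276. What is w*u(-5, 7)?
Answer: 3456/7 ≈ 493.71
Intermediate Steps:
w = -864 (w = -588 - 276 = -864)
w*u(-5, 7) = -(-3456)/7 = -864*(-4/7) = 3456/7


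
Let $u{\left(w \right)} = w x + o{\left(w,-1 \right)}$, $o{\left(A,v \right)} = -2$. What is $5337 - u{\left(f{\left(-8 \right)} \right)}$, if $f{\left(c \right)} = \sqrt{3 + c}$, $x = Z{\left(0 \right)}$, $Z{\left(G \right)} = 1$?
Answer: $5339 - i \sqrt{5} \approx 5339.0 - 2.2361 i$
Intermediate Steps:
$x = 1$
$u{\left(w \right)} = -2 + w$ ($u{\left(w \right)} = w 1 - 2 = w - 2 = -2 + w$)
$5337 - u{\left(f{\left(-8 \right)} \right)} = 5337 - \left(-2 + \sqrt{3 - 8}\right) = 5337 - \left(-2 + \sqrt{-5}\right) = 5337 - \left(-2 + i \sqrt{5}\right) = 5337 + \left(2 - i \sqrt{5}\right) = 5339 - i \sqrt{5}$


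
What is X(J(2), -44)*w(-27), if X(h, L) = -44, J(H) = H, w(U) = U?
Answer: 1188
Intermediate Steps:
X(J(2), -44)*w(-27) = -44*(-27) = 1188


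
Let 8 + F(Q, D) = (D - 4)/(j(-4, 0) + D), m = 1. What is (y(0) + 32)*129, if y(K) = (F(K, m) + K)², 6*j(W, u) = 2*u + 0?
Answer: 19737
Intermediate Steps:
j(W, u) = u/3 (j(W, u) = (2*u + 0)/6 = (2*u)/6 = u/3)
F(Q, D) = -8 + (-4 + D)/D (F(Q, D) = -8 + (D - 4)/((⅓)*0 + D) = -8 + (-4 + D)/(0 + D) = -8 + (-4 + D)/D)
y(K) = (-11 + K)² (y(K) = ((-7 - 4/1) + K)² = ((-7 - 4*1) + K)² = ((-7 - 4) + K)² = (-11 + K)²)
(y(0) + 32)*129 = ((-11 + 0)² + 32)*129 = ((-11)² + 32)*129 = (121 + 32)*129 = 153*129 = 19737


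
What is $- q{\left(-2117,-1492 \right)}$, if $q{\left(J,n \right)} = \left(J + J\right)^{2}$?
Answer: $-17926756$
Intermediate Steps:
$q{\left(J,n \right)} = 4 J^{2}$ ($q{\left(J,n \right)} = \left(2 J\right)^{2} = 4 J^{2}$)
$- q{\left(-2117,-1492 \right)} = - 4 \left(-2117\right)^{2} = - 4 \cdot 4481689 = \left(-1\right) 17926756 = -17926756$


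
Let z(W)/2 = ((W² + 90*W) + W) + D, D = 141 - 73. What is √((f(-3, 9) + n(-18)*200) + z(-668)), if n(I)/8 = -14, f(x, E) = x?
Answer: √748605 ≈ 865.22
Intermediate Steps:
n(I) = -112 (n(I) = 8*(-14) = -112)
D = 68
z(W) = 136 + 2*W² + 182*W (z(W) = 2*(((W² + 90*W) + W) + 68) = 2*((W² + 91*W) + 68) = 2*(68 + W² + 91*W) = 136 + 2*W² + 182*W)
√((f(-3, 9) + n(-18)*200) + z(-668)) = √((-3 - 112*200) + (136 + 2*(-668)² + 182*(-668))) = √((-3 - 22400) + (136 + 2*446224 - 121576)) = √(-22403 + (136 + 892448 - 121576)) = √(-22403 + 771008) = √748605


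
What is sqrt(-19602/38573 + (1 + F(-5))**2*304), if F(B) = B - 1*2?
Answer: 3*sqrt(1809173604070)/38573 ≈ 104.61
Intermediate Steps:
F(B) = -2 + B (F(B) = B - 2 = -2 + B)
sqrt(-19602/38573 + (1 + F(-5))**2*304) = sqrt(-19602/38573 + (1 + (-2 - 5))**2*304) = sqrt(-19602*1/38573 + (1 - 7)**2*304) = sqrt(-19602/38573 + (-6)**2*304) = sqrt(-19602/38573 + 36*304) = sqrt(-19602/38573 + 10944) = sqrt(422123310/38573) = 3*sqrt(1809173604070)/38573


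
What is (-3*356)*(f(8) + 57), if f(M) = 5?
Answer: -66216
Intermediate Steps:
(-3*356)*(f(8) + 57) = (-3*356)*(5 + 57) = -1068*62 = -66216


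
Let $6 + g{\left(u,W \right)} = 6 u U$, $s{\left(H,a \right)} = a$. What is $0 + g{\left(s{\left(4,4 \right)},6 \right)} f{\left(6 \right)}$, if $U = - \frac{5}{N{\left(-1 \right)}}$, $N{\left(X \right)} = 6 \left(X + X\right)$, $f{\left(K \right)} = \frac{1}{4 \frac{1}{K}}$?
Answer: $6$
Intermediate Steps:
$f{\left(K \right)} = \frac{K}{4}$
$N{\left(X \right)} = 12 X$ ($N{\left(X \right)} = 6 \cdot 2 X = 12 X$)
$U = \frac{5}{12}$ ($U = - \frac{5}{12 \left(-1\right)} = - \frac{5}{-12} = \left(-5\right) \left(- \frac{1}{12}\right) = \frac{5}{12} \approx 0.41667$)
$g{\left(u,W \right)} = -6 + \frac{5 u}{2}$ ($g{\left(u,W \right)} = -6 + 6 u \frac{5}{12} = -6 + \frac{5 u}{2}$)
$0 + g{\left(s{\left(4,4 \right)},6 \right)} f{\left(6 \right)} = 0 + \left(-6 + \frac{5}{2} \cdot 4\right) \frac{1}{4} \cdot 6 = 0 + \left(-6 + 10\right) \frac{3}{2} = 0 + 4 \cdot \frac{3}{2} = 0 + 6 = 6$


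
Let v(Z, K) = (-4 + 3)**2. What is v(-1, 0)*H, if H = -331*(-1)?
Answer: 331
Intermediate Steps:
H = 331
v(Z, K) = 1 (v(Z, K) = (-1)**2 = 1)
v(-1, 0)*H = 1*331 = 331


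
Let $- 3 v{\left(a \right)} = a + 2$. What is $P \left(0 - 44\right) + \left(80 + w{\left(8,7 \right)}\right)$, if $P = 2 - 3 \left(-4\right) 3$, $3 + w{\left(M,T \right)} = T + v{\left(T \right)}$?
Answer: $-1591$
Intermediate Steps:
$v{\left(a \right)} = - \frac{2}{3} - \frac{a}{3}$ ($v{\left(a \right)} = - \frac{a + 2}{3} = - \frac{2 + a}{3} = - \frac{2}{3} - \frac{a}{3}$)
$w{\left(M,T \right)} = - \frac{11}{3} + \frac{2 T}{3}$ ($w{\left(M,T \right)} = -3 + \left(T - \left(\frac{2}{3} + \frac{T}{3}\right)\right) = -3 + \left(- \frac{2}{3} + \frac{2 T}{3}\right) = - \frac{11}{3} + \frac{2 T}{3}$)
$P = 38$ ($P = 2 - \left(-12\right) 3 = 2 - -36 = 2 + 36 = 38$)
$P \left(0 - 44\right) + \left(80 + w{\left(8,7 \right)}\right) = 38 \left(0 - 44\right) + \left(80 + \left(- \frac{11}{3} + \frac{2}{3} \cdot 7\right)\right) = 38 \left(0 - 44\right) + \left(80 + \left(- \frac{11}{3} + \frac{14}{3}\right)\right) = 38 \left(-44\right) + \left(80 + 1\right) = -1672 + 81 = -1591$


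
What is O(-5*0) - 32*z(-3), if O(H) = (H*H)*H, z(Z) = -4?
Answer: 128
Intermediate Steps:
O(H) = H³ (O(H) = H²*H = H³)
O(-5*0) - 32*z(-3) = (-5*0)³ - 32*(-4) = 0³ + 128 = 0 + 128 = 128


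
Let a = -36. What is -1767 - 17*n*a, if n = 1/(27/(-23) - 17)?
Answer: -376341/209 ≈ -1800.7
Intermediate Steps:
n = -23/418 (n = 1/(27*(-1/23) - 17) = 1/(-27/23 - 17) = 1/(-418/23) = -23/418 ≈ -0.055024)
-1767 - 17*n*a = -1767 - 17*(-23/418)*(-36) = -1767 - (-391)*(-36)/418 = -1767 - 1*7038/209 = -1767 - 7038/209 = -376341/209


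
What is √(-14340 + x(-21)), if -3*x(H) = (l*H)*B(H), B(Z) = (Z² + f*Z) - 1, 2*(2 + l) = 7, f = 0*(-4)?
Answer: 18*I*√30 ≈ 98.59*I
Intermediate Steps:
f = 0
l = 3/2 (l = -2 + (½)*7 = -2 + 7/2 = 3/2 ≈ 1.5000)
B(Z) = -1 + Z² (B(Z) = (Z² + 0*Z) - 1 = (Z² + 0) - 1 = Z² - 1 = -1 + Z²)
x(H) = -H*(-1 + H²)/2 (x(H) = -3*H/2*(-1 + H²)/3 = -H*(-1 + H²)/2)
√(-14340 + x(-21)) = √(-14340 + (½)*(-21)*(1 - 1*(-21)²)) = √(-14340 + (½)*(-21)*(1 - 1*441)) = √(-14340 + (½)*(-21)*(1 - 441)) = √(-14340 + (½)*(-21)*(-440)) = √(-14340 + 4620) = √(-9720) = 18*I*√30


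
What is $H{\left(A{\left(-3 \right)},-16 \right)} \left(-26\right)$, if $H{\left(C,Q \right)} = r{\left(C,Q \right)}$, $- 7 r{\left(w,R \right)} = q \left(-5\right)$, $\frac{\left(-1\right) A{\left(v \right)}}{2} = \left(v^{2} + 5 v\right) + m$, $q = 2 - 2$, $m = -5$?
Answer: $0$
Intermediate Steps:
$q = 0$
$A{\left(v \right)} = 10 - 10 v - 2 v^{2}$ ($A{\left(v \right)} = - 2 \left(\left(v^{2} + 5 v\right) - 5\right) = - 2 \left(-5 + v^{2} + 5 v\right) = 10 - 10 v - 2 v^{2}$)
$r{\left(w,R \right)} = 0$ ($r{\left(w,R \right)} = - \frac{0 \left(-5\right)}{7} = \left(- \frac{1}{7}\right) 0 = 0$)
$H{\left(C,Q \right)} = 0$
$H{\left(A{\left(-3 \right)},-16 \right)} \left(-26\right) = 0 \left(-26\right) = 0$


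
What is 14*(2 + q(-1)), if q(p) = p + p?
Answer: 0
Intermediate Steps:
q(p) = 2*p
14*(2 + q(-1)) = 14*(2 + 2*(-1)) = 14*(2 - 2) = 14*0 = 0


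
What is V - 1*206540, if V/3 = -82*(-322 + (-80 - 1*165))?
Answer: -67058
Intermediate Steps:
V = 139482 (V = 3*(-82*(-322 + (-80 - 1*165))) = 3*(-82*(-322 + (-80 - 165))) = 3*(-82*(-322 - 245)) = 3*(-82*(-567)) = 3*46494 = 139482)
V - 1*206540 = 139482 - 1*206540 = 139482 - 206540 = -67058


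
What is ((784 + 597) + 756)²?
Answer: 4566769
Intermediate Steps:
((784 + 597) + 756)² = (1381 + 756)² = 2137² = 4566769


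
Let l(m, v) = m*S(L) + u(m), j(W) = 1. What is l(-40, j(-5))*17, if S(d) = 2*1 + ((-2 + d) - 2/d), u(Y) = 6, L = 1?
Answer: 782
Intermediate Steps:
S(d) = d - 2/d (S(d) = 2 + (-2 + d - 2/d) = d - 2/d)
l(m, v) = 6 - m (l(m, v) = m*(1 - 2/1) + 6 = m*(1 - 2*1) + 6 = m*(1 - 2) + 6 = m*(-1) + 6 = -m + 6 = 6 - m)
l(-40, j(-5))*17 = (6 - 1*(-40))*17 = (6 + 40)*17 = 46*17 = 782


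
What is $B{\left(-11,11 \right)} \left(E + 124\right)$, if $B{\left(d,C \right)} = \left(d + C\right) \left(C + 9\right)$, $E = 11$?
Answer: $0$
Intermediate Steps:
$B{\left(d,C \right)} = \left(9 + C\right) \left(C + d\right)$ ($B{\left(d,C \right)} = \left(C + d\right) \left(9 + C\right) = \left(9 + C\right) \left(C + d\right)$)
$B{\left(-11,11 \right)} \left(E + 124\right) = \left(11^{2} + 9 \cdot 11 + 9 \left(-11\right) + 11 \left(-11\right)\right) \left(11 + 124\right) = \left(121 + 99 - 99 - 121\right) 135 = 0 \cdot 135 = 0$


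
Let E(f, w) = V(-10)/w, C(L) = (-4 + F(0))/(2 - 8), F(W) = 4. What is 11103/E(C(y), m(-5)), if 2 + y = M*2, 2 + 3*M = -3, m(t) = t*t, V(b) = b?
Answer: -55515/2 ≈ -27758.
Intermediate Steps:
m(t) = t²
M = -5/3 (M = -⅔ + (⅓)*(-3) = -⅔ - 1 = -5/3 ≈ -1.6667)
y = -16/3 (y = -2 - 5/3*2 = -2 - 10/3 = -16/3 ≈ -5.3333)
C(L) = 0 (C(L) = (-4 + 4)/(2 - 8) = 0/(-6) = 0*(-⅙) = 0)
E(f, w) = -10/w
11103/E(C(y), m(-5)) = 11103/((-10/((-5)²))) = 11103/((-10/25)) = 11103/((-10*1/25)) = 11103/(-⅖) = 11103*(-5/2) = -55515/2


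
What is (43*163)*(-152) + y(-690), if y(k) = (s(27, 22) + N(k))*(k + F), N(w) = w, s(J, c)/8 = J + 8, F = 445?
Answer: -964918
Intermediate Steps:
s(J, c) = 64 + 8*J (s(J, c) = 8*(J + 8) = 8*(8 + J) = 64 + 8*J)
y(k) = (280 + k)*(445 + k) (y(k) = ((64 + 8*27) + k)*(k + 445) = ((64 + 216) + k)*(445 + k) = (280 + k)*(445 + k))
(43*163)*(-152) + y(-690) = (43*163)*(-152) + (124600 + (-690)**2 + 725*(-690)) = 7009*(-152) + (124600 + 476100 - 500250) = -1065368 + 100450 = -964918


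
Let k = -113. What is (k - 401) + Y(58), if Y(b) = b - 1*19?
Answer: -475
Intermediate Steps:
Y(b) = -19 + b (Y(b) = b - 19 = -19 + b)
(k - 401) + Y(58) = (-113 - 401) + (-19 + 58) = -514 + 39 = -475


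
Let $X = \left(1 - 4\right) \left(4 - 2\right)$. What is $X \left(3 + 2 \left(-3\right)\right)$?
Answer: $18$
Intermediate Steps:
$X = -6$ ($X = \left(-3\right) 2 = -6$)
$X \left(3 + 2 \left(-3\right)\right) = - 6 \left(3 + 2 \left(-3\right)\right) = - 6 \left(3 - 6\right) = \left(-6\right) \left(-3\right) = 18$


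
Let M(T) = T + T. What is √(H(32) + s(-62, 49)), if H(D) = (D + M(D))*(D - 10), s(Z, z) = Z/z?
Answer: √103426/7 ≈ 45.943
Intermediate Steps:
M(T) = 2*T
H(D) = 3*D*(-10 + D) (H(D) = (D + 2*D)*(D - 10) = (3*D)*(-10 + D) = 3*D*(-10 + D))
√(H(32) + s(-62, 49)) = √(3*32*(-10 + 32) - 62/49) = √(3*32*22 - 62*1/49) = √(2112 - 62/49) = √(103426/49) = √103426/7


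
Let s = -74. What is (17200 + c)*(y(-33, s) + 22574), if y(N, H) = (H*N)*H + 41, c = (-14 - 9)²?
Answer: -2802830797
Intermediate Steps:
c = 529 (c = (-23)² = 529)
y(N, H) = 41 + N*H² (y(N, H) = N*H² + 41 = 41 + N*H²)
(17200 + c)*(y(-33, s) + 22574) = (17200 + 529)*((41 - 33*(-74)²) + 22574) = 17729*((41 - 33*5476) + 22574) = 17729*((41 - 180708) + 22574) = 17729*(-180667 + 22574) = 17729*(-158093) = -2802830797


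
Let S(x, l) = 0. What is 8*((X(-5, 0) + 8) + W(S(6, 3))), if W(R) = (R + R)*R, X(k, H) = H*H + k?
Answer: 24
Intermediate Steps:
X(k, H) = k + H² (X(k, H) = H² + k = k + H²)
W(R) = 2*R² (W(R) = (2*R)*R = 2*R²)
8*((X(-5, 0) + 8) + W(S(6, 3))) = 8*(((-5 + 0²) + 8) + 2*0²) = 8*(((-5 + 0) + 8) + 2*0) = 8*((-5 + 8) + 0) = 8*(3 + 0) = 8*3 = 24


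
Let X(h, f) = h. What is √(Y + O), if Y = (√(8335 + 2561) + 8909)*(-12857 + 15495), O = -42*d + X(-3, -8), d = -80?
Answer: √(23505299 + 10552*√681) ≈ 4876.5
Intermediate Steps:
O = 3357 (O = -42*(-80) - 3 = 3360 - 3 = 3357)
Y = 23501942 + 10552*√681 (Y = (√10896 + 8909)*2638 = (4*√681 + 8909)*2638 = (8909 + 4*√681)*2638 = 23501942 + 10552*√681 ≈ 2.3777e+7)
√(Y + O) = √((23501942 + 10552*√681) + 3357) = √(23505299 + 10552*√681)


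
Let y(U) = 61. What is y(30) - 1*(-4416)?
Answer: 4477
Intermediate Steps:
y(30) - 1*(-4416) = 61 - 1*(-4416) = 61 + 4416 = 4477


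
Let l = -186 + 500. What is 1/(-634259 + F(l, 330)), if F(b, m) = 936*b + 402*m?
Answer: -1/207695 ≈ -4.8147e-6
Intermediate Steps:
l = 314
F(b, m) = 402*m + 936*b
1/(-634259 + F(l, 330)) = 1/(-634259 + (402*330 + 936*314)) = 1/(-634259 + (132660 + 293904)) = 1/(-634259 + 426564) = 1/(-207695) = -1/207695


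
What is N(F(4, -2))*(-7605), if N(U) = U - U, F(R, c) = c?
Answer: 0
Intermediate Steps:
N(U) = 0
N(F(4, -2))*(-7605) = 0*(-7605) = 0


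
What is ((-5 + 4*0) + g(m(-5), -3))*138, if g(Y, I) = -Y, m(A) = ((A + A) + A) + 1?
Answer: 1242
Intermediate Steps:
m(A) = 1 + 3*A (m(A) = (2*A + A) + 1 = 3*A + 1 = 1 + 3*A)
((-5 + 4*0) + g(m(-5), -3))*138 = ((-5 + 4*0) - (1 + 3*(-5)))*138 = ((-5 + 0) - (1 - 15))*138 = (-5 - 1*(-14))*138 = (-5 + 14)*138 = 9*138 = 1242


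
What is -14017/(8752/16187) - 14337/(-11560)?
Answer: -327844958977/12646640 ≈ -25923.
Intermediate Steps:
-14017/(8752/16187) - 14337/(-11560) = -14017/(8752*(1/16187)) - 14337*(-1/11560) = -14017/8752/16187 + 14337/11560 = -14017*16187/8752 + 14337/11560 = -226893179/8752 + 14337/11560 = -327844958977/12646640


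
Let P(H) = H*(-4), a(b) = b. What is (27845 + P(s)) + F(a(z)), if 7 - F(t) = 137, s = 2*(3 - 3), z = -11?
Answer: 27715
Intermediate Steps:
s = 0 (s = 2*0 = 0)
F(t) = -130 (F(t) = 7 - 1*137 = 7 - 137 = -130)
P(H) = -4*H
(27845 + P(s)) + F(a(z)) = (27845 - 4*0) - 130 = (27845 + 0) - 130 = 27845 - 130 = 27715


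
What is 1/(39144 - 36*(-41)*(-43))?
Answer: -1/24324 ≈ -4.1112e-5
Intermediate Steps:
1/(39144 - 36*(-41)*(-43)) = 1/(39144 + 1476*(-43)) = 1/(39144 - 63468) = 1/(-24324) = -1/24324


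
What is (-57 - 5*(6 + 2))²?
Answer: 9409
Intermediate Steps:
(-57 - 5*(6 + 2))² = (-57 - 5*8)² = (-57 - 40)² = (-97)² = 9409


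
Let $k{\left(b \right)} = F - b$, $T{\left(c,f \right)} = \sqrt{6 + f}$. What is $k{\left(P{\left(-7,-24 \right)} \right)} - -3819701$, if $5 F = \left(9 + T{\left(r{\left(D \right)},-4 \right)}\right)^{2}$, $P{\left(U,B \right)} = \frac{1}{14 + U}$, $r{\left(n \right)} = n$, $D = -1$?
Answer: $\frac{133690111}{35} + \frac{18 \sqrt{2}}{5} \approx 3.8197 \cdot 10^{6}$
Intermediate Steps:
$F = \frac{\left(9 + \sqrt{2}\right)^{2}}{5}$ ($F = \frac{\left(9 + \sqrt{6 - 4}\right)^{2}}{5} = \frac{\left(9 + \sqrt{2}\right)^{2}}{5} \approx 21.691$)
$k{\left(b \right)} = - b + \frac{\left(9 + \sqrt{2}\right)^{2}}{5}$ ($k{\left(b \right)} = \frac{\left(9 + \sqrt{2}\right)^{2}}{5} - b = - b + \frac{\left(9 + \sqrt{2}\right)^{2}}{5}$)
$k{\left(P{\left(-7,-24 \right)} \right)} - -3819701 = \left(- \frac{1}{14 - 7} + \frac{\left(9 + \sqrt{2}\right)^{2}}{5}\right) - -3819701 = \left(- \frac{1}{7} + \frac{\left(9 + \sqrt{2}\right)^{2}}{5}\right) + 3819701 = \frac{26737906}{7} + \frac{\left(9 + \sqrt{2}\right)^{2}}{5}$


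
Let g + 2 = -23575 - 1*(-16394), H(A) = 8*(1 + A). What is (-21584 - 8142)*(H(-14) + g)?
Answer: 216613362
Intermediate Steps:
H(A) = 8 + 8*A
g = -7183 (g = -2 + (-23575 - 1*(-16394)) = -2 + (-23575 + 16394) = -2 - 7181 = -7183)
(-21584 - 8142)*(H(-14) + g) = (-21584 - 8142)*((8 + 8*(-14)) - 7183) = -29726*((8 - 112) - 7183) = -29726*(-104 - 7183) = -29726*(-7287) = 216613362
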